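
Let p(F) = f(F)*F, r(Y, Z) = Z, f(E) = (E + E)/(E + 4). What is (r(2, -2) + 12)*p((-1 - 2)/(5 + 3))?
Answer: 45/58 ≈ 0.77586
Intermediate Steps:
f(E) = 2*E/(4 + E) (f(E) = (2*E)/(4 + E) = 2*E/(4 + E))
p(F) = 2*F²/(4 + F) (p(F) = (2*F/(4 + F))*F = 2*F²/(4 + F))
(r(2, -2) + 12)*p((-1 - 2)/(5 + 3)) = (-2 + 12)*(2*((-1 - 2)/(5 + 3))²/(4 + (-1 - 2)/(5 + 3))) = 10*(2*(-3/8)²/(4 - 3/8)) = 10*(2*(9/64)/(29/8)) = 10*(2*(9/64)*(8/29)) = 10*(9/116) = 45/58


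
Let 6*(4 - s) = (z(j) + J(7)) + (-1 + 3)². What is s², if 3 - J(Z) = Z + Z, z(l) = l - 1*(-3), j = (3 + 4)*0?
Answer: 196/9 ≈ 21.778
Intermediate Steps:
j = 0 (j = 7*0 = 0)
z(l) = 3 + l (z(l) = l + 3 = 3 + l)
J(Z) = 3 - 2*Z (J(Z) = 3 - (Z + Z) = 3 - 2*Z)
s = 14/3 (s = 4 - (((3 + 0) + (3 - 2*7)) + (-1 + 3)²)/6 = 4 - ((3 + (3 - 14)) + 2²)/6 = 4 - ((3 - 11) + 4)/6 = 4 - (-8 + 4)/6 = 4 - ⅙*(-4) = 4 + ⅔ = 14/3 ≈ 4.6667)
s² = (14/3)² = 196/9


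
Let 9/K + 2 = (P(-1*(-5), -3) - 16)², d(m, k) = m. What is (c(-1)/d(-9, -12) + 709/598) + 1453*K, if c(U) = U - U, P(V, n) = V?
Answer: 7904417/71162 ≈ 111.08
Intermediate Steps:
c(U) = 0
K = 9/119 (K = 9/(-2 + (-1*(-5) - 16)²) = 9/(-2 + (5 - 16)²) = 9/(-2 + (-11)²) = 9/(-2 + 121) = 9/119 ≈ 0.075630)
(c(-1)/d(-9, -12) + 709/598) + 1453*K = (0/(-9) + 709/598) + 1453*(9/119) = (0*(-⅑) + 709*(1/598)) + 13077/119 = (0 + 709/598) + 13077/119 = 709/598 + 13077/119 = 7904417/71162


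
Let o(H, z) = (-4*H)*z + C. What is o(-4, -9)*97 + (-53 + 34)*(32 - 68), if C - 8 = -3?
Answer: -12799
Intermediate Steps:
C = 5 (C = 8 - 3 = 5)
o(H, z) = 5 - 4*H*z (o(H, z) = (-4*H)*z + 5 = -4*H*z + 5 = 5 - 4*H*z)
o(-4, -9)*97 + (-53 + 34)*(32 - 68) = (5 - 4*(-4)*(-9))*97 + (-53 + 34)*(32 - 68) = (5 - 144)*97 - 19*(-36) = -139*97 + 684 = -13483 + 684 = -12799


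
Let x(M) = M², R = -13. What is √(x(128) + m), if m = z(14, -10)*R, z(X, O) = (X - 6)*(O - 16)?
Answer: 4*√1193 ≈ 138.16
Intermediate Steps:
z(X, O) = (-16 + O)*(-6 + X) (z(X, O) = (-6 + X)*(-16 + O) = (-16 + O)*(-6 + X))
m = 2704 (m = (96 - 16*14 - 6*(-10) - 10*14)*(-13) = (96 - 224 + 60 - 140)*(-13) = -208*(-13) = 2704)
√(x(128) + m) = √(128² + 2704) = √(16384 + 2704) = √19088 = 4*√1193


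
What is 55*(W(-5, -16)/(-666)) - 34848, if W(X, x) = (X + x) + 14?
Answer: -23208383/666 ≈ -34847.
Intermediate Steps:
W(X, x) = 14 + X + x
55*(W(-5, -16)/(-666)) - 34848 = 55*((14 - 5 - 16)/(-666)) - 34848 = 55*(-7*(-1/666)) - 34848 = 55*(7/666) - 34848 = 385/666 - 34848 = -23208383/666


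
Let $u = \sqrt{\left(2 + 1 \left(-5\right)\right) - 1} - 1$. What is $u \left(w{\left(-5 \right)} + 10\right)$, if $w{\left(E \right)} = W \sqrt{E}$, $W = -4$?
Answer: $-10 + 20 i + 4 \sqrt{5} \left(2 + i\right) \approx 7.8885 + 28.944 i$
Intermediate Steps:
$w{\left(E \right)} = - 4 \sqrt{E}$
$u = -1 + 2 i$ ($u = \sqrt{\left(2 - 5\right) - 1} - 1 = \sqrt{-3 - 1} - 1 = \sqrt{-4} - 1 = 2 i - 1 = -1 + 2 i \approx -1.0 + 2.0 i$)
$u \left(w{\left(-5 \right)} + 10\right) = \left(-1 + 2 i\right) \left(- 4 \sqrt{-5} + 10\right) = \left(-1 + 2 i\right) \left(- 4 i \sqrt{5} + 10\right) = \left(-1 + 2 i\right) \left(10 - 4 i \sqrt{5}\right)$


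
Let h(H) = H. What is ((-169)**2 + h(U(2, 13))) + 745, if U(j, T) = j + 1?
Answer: 29309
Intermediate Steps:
U(j, T) = 1 + j
((-169)**2 + h(U(2, 13))) + 745 = ((-169)**2 + (1 + 2)) + 745 = (28561 + 3) + 745 = 28564 + 745 = 29309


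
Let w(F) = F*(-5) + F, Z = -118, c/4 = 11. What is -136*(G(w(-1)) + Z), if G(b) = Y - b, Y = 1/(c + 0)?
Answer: 182478/11 ≈ 16589.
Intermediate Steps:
c = 44 (c = 4*11 = 44)
Y = 1/44 (Y = 1/(44 + 0) = 1/44 ≈ 0.022727)
w(F) = -4*F (w(F) = -5*F + F = -4*F)
G(b) = 1/44 - b
-136*(G(w(-1)) + Z) = -136*((1/44 - (-4)*(-1)) - 118) = -136*((1/44 - 1*4) - 118) = -136*((1/44 - 4) - 118) = -136*(-175/44 - 118) = -136*(-5367/44) = 182478/11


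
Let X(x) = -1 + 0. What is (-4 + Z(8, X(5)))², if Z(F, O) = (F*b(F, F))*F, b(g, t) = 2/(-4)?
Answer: 1296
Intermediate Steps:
b(g, t) = -½ (b(g, t) = 2*(-¼) = -½)
X(x) = -1
Z(F, O) = -F²/2 (Z(F, O) = (F*(-½))*F = (-F/2)*F = -F²/2)
(-4 + Z(8, X(5)))² = (-4 - ½*8²)² = (-4 - ½*64)² = (-4 - 32)² = (-36)² = 1296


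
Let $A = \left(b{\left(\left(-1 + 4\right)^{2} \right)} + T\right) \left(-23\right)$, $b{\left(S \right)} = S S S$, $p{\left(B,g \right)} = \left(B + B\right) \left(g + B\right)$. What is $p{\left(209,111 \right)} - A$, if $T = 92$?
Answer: $152643$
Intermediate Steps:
$p{\left(B,g \right)} = 2 B \left(B + g\right)$
$b{\left(S \right)} = S^{3}$ ($b{\left(S \right)} = S^{2} S = S^{3}$)
$A = -18883$ ($A = \left(\left(\left(-1 + 4\right)^{2}\right)^{3} + 92\right) \left(-23\right) = \left(\left(3^{2}\right)^{3} + 92\right) \left(-23\right) = \left(9^{3} + 92\right) \left(-23\right) = \left(729 + 92\right) \left(-23\right) = 821 \left(-23\right) = -18883$)
$p{\left(209,111 \right)} - A = 2 \cdot 209 \left(209 + 111\right) - -18883 = 2 \cdot 209 \cdot 320 + 18883 = 133760 + 18883 = 152643$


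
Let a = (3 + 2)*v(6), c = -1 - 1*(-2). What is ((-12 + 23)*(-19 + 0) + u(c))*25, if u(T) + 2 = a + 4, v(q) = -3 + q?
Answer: -4800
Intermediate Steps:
c = 1 (c = -1 + 2 = 1)
a = 15 (a = (3 + 2)*(-3 + 6) = 5*3 = 15)
u(T) = 17 (u(T) = -2 + (15 + 4) = -2 + 19 = 17)
((-12 + 23)*(-19 + 0) + u(c))*25 = ((-12 + 23)*(-19 + 0) + 17)*25 = (11*(-19) + 17)*25 = (-209 + 17)*25 = -192*25 = -4800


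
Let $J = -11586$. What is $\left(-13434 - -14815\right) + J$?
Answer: $-10205$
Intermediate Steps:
$\left(-13434 - -14815\right) + J = \left(-13434 - -14815\right) - 11586 = \left(-13434 + 14815\right) - 11586 = 1381 - 11586 = -10205$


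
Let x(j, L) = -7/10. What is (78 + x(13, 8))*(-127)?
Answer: -98171/10 ≈ -9817.1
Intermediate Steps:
x(j, L) = -7/10 (x(j, L) = -7*⅒ = -7/10)
(78 + x(13, 8))*(-127) = (78 - 7/10)*(-127) = (773/10)*(-127) = -98171/10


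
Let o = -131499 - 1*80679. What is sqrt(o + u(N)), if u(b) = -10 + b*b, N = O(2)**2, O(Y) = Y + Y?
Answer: 174*I*sqrt(7) ≈ 460.36*I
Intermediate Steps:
O(Y) = 2*Y
N = 16 (N = (2*2)**2 = 4**2 = 16)
u(b) = -10 + b**2
o = -212178 (o = -131499 - 80679 = -212178)
sqrt(o + u(N)) = sqrt(-212178 + (-10 + 16**2)) = sqrt(-212178 + (-10 + 256)) = sqrt(-212178 + 246) = sqrt(-211932) = 174*I*sqrt(7)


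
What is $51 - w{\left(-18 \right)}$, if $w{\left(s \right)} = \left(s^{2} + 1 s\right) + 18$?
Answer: $-273$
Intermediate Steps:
$w{\left(s \right)} = 18 + s + s^{2}$ ($w{\left(s \right)} = \left(s^{2} + s\right) + 18 = \left(s + s^{2}\right) + 18 = 18 + s + s^{2}$)
$51 - w{\left(-18 \right)} = 51 - \left(18 - 18 + \left(-18\right)^{2}\right) = 51 - \left(18 - 18 + 324\right) = 51 - 324 = -273$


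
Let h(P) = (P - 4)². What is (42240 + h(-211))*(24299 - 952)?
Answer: 2065392355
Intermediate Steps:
h(P) = (-4 + P)²
(42240 + h(-211))*(24299 - 952) = (42240 + (-4 - 211)²)*(24299 - 952) = (42240 + (-215)²)*23347 = (42240 + 46225)*23347 = 88465*23347 = 2065392355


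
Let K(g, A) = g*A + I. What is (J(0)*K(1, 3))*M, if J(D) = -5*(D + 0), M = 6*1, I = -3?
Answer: 0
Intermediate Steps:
M = 6
K(g, A) = -3 + A*g (K(g, A) = g*A - 3 = A*g - 3 = -3 + A*g)
J(D) = -5*D
(J(0)*K(1, 3))*M = ((-5*0)*(-3 + 3*1))*6 = (0*(-3 + 3))*6 = (0*0)*6 = 0*6 = 0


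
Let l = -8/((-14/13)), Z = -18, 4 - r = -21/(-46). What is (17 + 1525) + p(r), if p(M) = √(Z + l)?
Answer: 1542 + I*√518/7 ≈ 1542.0 + 3.2514*I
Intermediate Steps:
r = 163/46 (r = 4 - (-21)/(-46) = 4 - (-21)*(-1)/46 = 4 - 1*21/46 = 4 - 21/46 = 163/46 ≈ 3.5435)
l = 52/7 (l = -8/((-14*1/13)) = -8/(-14/13) = -8*(-13/14) = 52/7 ≈ 7.4286)
p(M) = I*√518/7 (p(M) = √(-18 + 52/7) = √(-74/7) = I*√518/7)
(17 + 1525) + p(r) = (17 + 1525) + I*√518/7 = 1542 + I*√518/7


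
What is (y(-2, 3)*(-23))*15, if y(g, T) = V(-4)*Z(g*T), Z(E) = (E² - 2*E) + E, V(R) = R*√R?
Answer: 115920*I ≈ 1.1592e+5*I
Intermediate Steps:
V(R) = R^(3/2)
Z(E) = E² - E
y(g, T) = -8*I*T*g*(-1 + T*g) (y(g, T) = (-4)^(3/2)*((g*T)*(-1 + g*T)) = (-8*I)*((T*g)*(-1 + T*g)) = (-8*I)*(T*g*(-1 + T*g)) = -8*I*T*g*(-1 + T*g))
(y(-2, 3)*(-23))*15 = ((8*I*3*(-2)*(1 - 1*3*(-2)))*(-23))*15 = ((8*I*3*(-2)*(1 + 6))*(-23))*15 = ((8*I*3*(-2)*7)*(-23))*15 = (-336*I*(-23))*15 = (7728*I)*15 = 115920*I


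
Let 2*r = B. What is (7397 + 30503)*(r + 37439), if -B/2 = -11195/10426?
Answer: 7397136460550/5213 ≈ 1.4190e+9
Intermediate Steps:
B = 11195/5213 (B = -(-22390)/10426 = -2*(-11195/10426) = 11195/5213 ≈ 2.1475)
r = 11195/10426 (r = (½)*(11195/5213) = 11195/10426 ≈ 1.0738)
(7397 + 30503)*(r + 37439) = (7397 + 30503)*(11195/10426 + 37439) = 37900*(390350209/10426) = 7397136460550/5213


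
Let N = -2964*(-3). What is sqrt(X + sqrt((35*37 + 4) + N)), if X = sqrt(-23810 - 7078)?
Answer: sqrt(sqrt(10191) + 6*I*sqrt(858)) ≈ 12.321 + 7.1319*I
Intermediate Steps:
X = 6*I*sqrt(858) (X = sqrt(-30888) = 6*I*sqrt(858) ≈ 175.75*I)
N = 8892
sqrt(X + sqrt((35*37 + 4) + N)) = sqrt(6*I*sqrt(858) + sqrt((35*37 + 4) + 8892)) = sqrt(6*I*sqrt(858) + sqrt((1295 + 4) + 8892)) = sqrt(6*I*sqrt(858) + sqrt(1299 + 8892)) = sqrt(6*I*sqrt(858) + sqrt(10191)) = sqrt(sqrt(10191) + 6*I*sqrt(858))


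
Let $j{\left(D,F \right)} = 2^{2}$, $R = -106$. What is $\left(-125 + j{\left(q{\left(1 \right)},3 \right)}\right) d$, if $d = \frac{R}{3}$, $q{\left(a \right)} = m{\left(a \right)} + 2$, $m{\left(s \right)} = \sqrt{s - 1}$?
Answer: $\frac{12826}{3} \approx 4275.3$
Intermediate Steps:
$m{\left(s \right)} = \sqrt{-1 + s}$
$q{\left(a \right)} = 2 + \sqrt{-1 + a}$ ($q{\left(a \right)} = \sqrt{-1 + a} + 2 = 2 + \sqrt{-1 + a}$)
$d = - \frac{106}{3} \approx -35.333$
$j{\left(D,F \right)} = 4$
$\left(-125 + j{\left(q{\left(1 \right)},3 \right)}\right) d = \left(-125 + 4\right) \left(- \frac{106}{3}\right) = \left(-121\right) \left(- \frac{106}{3}\right) = \frac{12826}{3}$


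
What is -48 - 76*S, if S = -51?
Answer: 3828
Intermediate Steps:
-48 - 76*S = -48 - 76*(-51) = -48 + 3876 = 3828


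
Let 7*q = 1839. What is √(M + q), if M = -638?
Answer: I*√18389/7 ≈ 19.372*I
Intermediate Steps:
q = 1839/7 (q = (⅐)*1839 = 1839/7 ≈ 262.71)
√(M + q) = √(-638 + 1839/7) = √(-2627/7) = I*√18389/7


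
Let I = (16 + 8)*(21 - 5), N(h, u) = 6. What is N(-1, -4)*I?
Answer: 2304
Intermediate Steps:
I = 384 (I = 24*16 = 384)
N(-1, -4)*I = 6*384 = 2304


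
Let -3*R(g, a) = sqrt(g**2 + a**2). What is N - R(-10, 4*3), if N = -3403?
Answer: -3403 + 2*sqrt(61)/3 ≈ -3397.8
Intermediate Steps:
R(g, a) = -sqrt(a**2 + g**2)/3 (R(g, a) = -sqrt(g**2 + a**2)/3 = -sqrt(a**2 + g**2)/3)
N - R(-10, 4*3) = -3403 - (-1)*sqrt((4*3)**2 + (-10)**2)/3 = -3403 - (-1)*sqrt(12**2 + 100)/3 = -3403 - (-1)*sqrt(144 + 100)/3 = -3403 - (-1)*sqrt(244)/3 = -3403 - (-1)*2*sqrt(61)/3 = -3403 - (-2)*sqrt(61)/3 = -3403 + 2*sqrt(61)/3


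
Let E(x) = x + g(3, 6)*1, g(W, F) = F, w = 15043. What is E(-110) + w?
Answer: 14939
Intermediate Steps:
E(x) = 6 + x (E(x) = x + 6*1 = x + 6 = 6 + x)
E(-110) + w = (6 - 110) + 15043 = -104 + 15043 = 14939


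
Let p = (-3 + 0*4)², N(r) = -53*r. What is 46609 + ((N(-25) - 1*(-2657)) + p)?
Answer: 50600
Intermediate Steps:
p = 9 (p = (-3 + 0)² = (-3)² = 9)
46609 + ((N(-25) - 1*(-2657)) + p) = 46609 + ((-53*(-25) - 1*(-2657)) + 9) = 46609 + ((1325 + 2657) + 9) = 46609 + (3982 + 9) = 46609 + 3991 = 50600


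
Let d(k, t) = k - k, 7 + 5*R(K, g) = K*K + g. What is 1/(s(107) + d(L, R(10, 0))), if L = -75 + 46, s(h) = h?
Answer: 1/107 ≈ 0.0093458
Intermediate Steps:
L = -29
R(K, g) = -7/5 + g/5 + K²/5 (R(K, g) = -7/5 + (K*K + g)/5 = -7/5 + (K² + g)/5 = -7/5 + (g + K²)/5 = -7/5 + (g/5 + K²/5) = -7/5 + g/5 + K²/5)
d(k, t) = 0
1/(s(107) + d(L, R(10, 0))) = 1/(107 + 0) = 1/107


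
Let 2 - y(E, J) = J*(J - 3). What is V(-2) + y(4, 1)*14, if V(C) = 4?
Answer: 60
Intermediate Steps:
y(E, J) = 2 - J*(-3 + J) (y(E, J) = 2 - J*(J - 3) = 2 - J*(-3 + J))
V(-2) + y(4, 1)*14 = 4 + (2 - 1*1² + 3*1)*14 = 4 + (2 - 1*1 + 3)*14 = 4 + (2 - 1 + 3)*14 = 4 + 4*14 = 4 + 56 = 60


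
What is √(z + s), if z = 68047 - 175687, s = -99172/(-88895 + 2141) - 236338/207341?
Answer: 4*I*√544180650736318428461910/8993830557 ≈ 328.09*I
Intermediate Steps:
s = 29577400/8993830557 (s = -99172/(-86754) - 236338*1/207341 = -99172*(-1/86754) - 236338/207341 = 49586/43377 - 236338/207341 = 29577400/8993830557 ≈ 0.0032886)
z = -107640
√(z + s) = √(-107640 + 29577400/8993830557) = √(-968095891578080/8993830557) = 4*I*√544180650736318428461910/8993830557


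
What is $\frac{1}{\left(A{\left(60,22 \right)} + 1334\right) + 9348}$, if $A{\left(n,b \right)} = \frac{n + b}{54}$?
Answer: $\frac{27}{288455} \approx 9.3602 \cdot 10^{-5}$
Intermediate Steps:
$A{\left(n,b \right)} = \frac{b}{54} + \frac{n}{54}$ ($A{\left(n,b \right)} = \left(b + n\right) \frac{1}{54} = \frac{b}{54} + \frac{n}{54}$)
$\frac{1}{\left(A{\left(60,22 \right)} + 1334\right) + 9348} = \frac{1}{\left(\left(\frac{1}{54} \cdot 22 + \frac{1}{54} \cdot 60\right) + 1334\right) + 9348} = \frac{1}{\left(\left(\frac{11}{27} + \frac{10}{9}\right) + 1334\right) + 9348} = \frac{1}{\left(\frac{41}{27} + 1334\right) + 9348} = \frac{1}{\frac{36059}{27} + 9348} = \frac{1}{\frac{288455}{27}} = \frac{27}{288455}$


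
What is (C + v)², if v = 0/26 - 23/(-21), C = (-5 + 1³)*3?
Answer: 52441/441 ≈ 118.91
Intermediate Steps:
C = -12 (C = (-5 + 1)*3 = -4*3 = -12)
v = 23/21 (v = 0*(1/26) - 23*(-1/21) = 0 + 23/21 = 23/21 ≈ 1.0952)
(C + v)² = (-12 + 23/21)² = (-229/21)² = 52441/441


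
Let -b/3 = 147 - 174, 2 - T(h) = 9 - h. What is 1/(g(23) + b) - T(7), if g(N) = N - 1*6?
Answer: 1/98 ≈ 0.010204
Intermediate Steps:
T(h) = -7 + h (T(h) = 2 - (9 - h) = 2 + (-9 + h) = -7 + h)
g(N) = -6 + N (g(N) = N - 6 = -6 + N)
b = 81 (b = -3*(147 - 174) = -3*(-27) = 81)
1/(g(23) + b) - T(7) = 1/((-6 + 23) + 81) - (-7 + 7) = 1/(17 + 81) - 1*0 = 1/98 + 0 = 1/98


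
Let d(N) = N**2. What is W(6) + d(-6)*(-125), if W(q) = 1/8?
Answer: -35999/8 ≈ -4499.9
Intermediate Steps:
W(q) = 1/8
W(6) + d(-6)*(-125) = 1/8 + (-6)**2*(-125) = 1/8 + 36*(-125) = 1/8 - 4500 = -35999/8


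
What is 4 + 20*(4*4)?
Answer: 324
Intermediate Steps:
4 + 20*(4*4) = 4 + 20*16 = 4 + 320 = 324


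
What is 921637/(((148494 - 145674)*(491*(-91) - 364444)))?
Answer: -921637/1153732500 ≈ -0.00079883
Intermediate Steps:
921637/(((148494 - 145674)*(491*(-91) - 364444))) = 921637/((2820*(-44681 - 364444))) = 921637/((2820*(-409125))) = 921637/(-1153732500) = 921637*(-1/1153732500) = -921637/1153732500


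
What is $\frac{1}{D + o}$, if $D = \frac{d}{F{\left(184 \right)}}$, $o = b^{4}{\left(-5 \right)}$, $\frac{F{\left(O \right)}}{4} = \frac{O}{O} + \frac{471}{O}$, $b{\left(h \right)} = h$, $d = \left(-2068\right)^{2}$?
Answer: $\frac{655}{197134079} \approx 3.3226 \cdot 10^{-6}$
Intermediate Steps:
$d = 4276624$
$F{\left(O \right)} = 4 + \frac{1884}{O}$ ($F{\left(O \right)} = 4 \left(\frac{O}{O} + \frac{471}{O}\right) = 4 \left(1 + \frac{471}{O}\right) = 4 + \frac{1884}{O}$)
$o = 625$ ($o = \left(-5\right)^{4} = 625$)
$D = \frac{196724704}{655}$ ($D = \frac{4276624}{4 + \frac{1884}{184}} = \frac{4276624}{4 + 1884 \cdot \frac{1}{184}} = \frac{4276624}{4 + \frac{471}{46}} = \frac{4276624}{\frac{655}{46}} = 4276624 \cdot \frac{46}{655} = \frac{196724704}{655} \approx 3.0034 \cdot 10^{5}$)
$\frac{1}{D + o} = \frac{1}{\frac{196724704}{655} + 625} = \frac{1}{\frac{197134079}{655}} = \frac{655}{197134079}$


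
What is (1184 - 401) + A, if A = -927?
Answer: -144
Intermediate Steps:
(1184 - 401) + A = (1184 - 401) - 927 = 783 - 927 = -144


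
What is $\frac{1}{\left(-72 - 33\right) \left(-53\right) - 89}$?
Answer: $\frac{1}{5476} \approx 0.00018262$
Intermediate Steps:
$\frac{1}{\left(-72 - 33\right) \left(-53\right) - 89} = \frac{1}{\left(-105\right) \left(-53\right) - 89} = \frac{1}{5565 - 89} = \frac{1}{5476}$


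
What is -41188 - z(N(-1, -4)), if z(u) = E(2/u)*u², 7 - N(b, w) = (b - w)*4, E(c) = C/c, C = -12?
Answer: -41938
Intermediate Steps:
E(c) = -12/c
N(b, w) = 7 - 4*b + 4*w (N(b, w) = 7 - (b - w)*4 = 7 - (-4*w + 4*b) = 7 + (-4*b + 4*w) = 7 - 4*b + 4*w)
z(u) = -6*u³ (z(u) = (-12*u/2)*u² = (-6*u)*u² = -6*u³)
-41188 - z(N(-1, -4)) = -41188 - (-6)*(7 - 4*(-1) + 4*(-4))³ = -41188 - (-6)*(7 + 4 - 16)³ = -41188 - (-6)*(-5)³ = -41188 - (-6)*(-125) = -41188 - 1*750 = -41188 - 750 = -41938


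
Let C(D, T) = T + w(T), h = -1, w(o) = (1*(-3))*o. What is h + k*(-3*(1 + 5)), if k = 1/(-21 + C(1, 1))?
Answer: -5/23 ≈ -0.21739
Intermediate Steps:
w(o) = -3*o
C(D, T) = -2*T (C(D, T) = T - 3*T = -2*T)
k = -1/23 (k = 1/(-21 - 2*1) = 1/(-21 - 2) = 1/(-23) = -1/23 ≈ -0.043478)
h + k*(-3*(1 + 5)) = -1 - (-3)*(1 + 5)/23 = -1 - (-3)*6/23 = -1 - 1/23*(-18) = -1 + 18/23 = -5/23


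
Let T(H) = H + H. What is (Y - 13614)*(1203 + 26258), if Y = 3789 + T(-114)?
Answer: -276065433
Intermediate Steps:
T(H) = 2*H
Y = 3561 (Y = 3789 + 2*(-114) = 3789 - 228 = 3561)
(Y - 13614)*(1203 + 26258) = (3561 - 13614)*(1203 + 26258) = -10053*27461 = -276065433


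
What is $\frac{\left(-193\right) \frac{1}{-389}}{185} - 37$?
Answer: $- \frac{2662512}{71965} \approx -36.997$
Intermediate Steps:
$\frac{\left(-193\right) \frac{1}{-389}}{185} - 37 = \left(-193\right) \left(- \frac{1}{389}\right) \frac{1}{185} - 37 = \frac{193}{389} \cdot \frac{1}{185} - 37 = \frac{193}{71965} - 37 = - \frac{2662512}{71965}$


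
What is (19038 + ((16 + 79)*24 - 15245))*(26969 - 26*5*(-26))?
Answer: 184309477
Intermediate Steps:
(19038 + ((16 + 79)*24 - 15245))*(26969 - 26*5*(-26)) = (19038 + (95*24 - 15245))*(26969 - 130*(-26)) = (19038 + (2280 - 15245))*(26969 + 3380) = (19038 - 12965)*30349 = 6073*30349 = 184309477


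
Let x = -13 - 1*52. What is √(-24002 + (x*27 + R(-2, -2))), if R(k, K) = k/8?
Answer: I*√103029/2 ≈ 160.49*I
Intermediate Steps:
x = -65 (x = -13 - 52 = -65)
R(k, K) = k/8 (R(k, K) = k*(⅛) = k/8)
√(-24002 + (x*27 + R(-2, -2))) = √(-24002 + (-65*27 + (⅛)*(-2))) = √(-24002 + (-1755 - ¼)) = √(-24002 - 7021/4) = √(-103029/4) = I*√103029/2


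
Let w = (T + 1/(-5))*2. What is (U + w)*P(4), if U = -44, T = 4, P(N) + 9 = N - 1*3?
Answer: 1456/5 ≈ 291.20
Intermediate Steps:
P(N) = -12 + N (P(N) = -9 + (N - 1*3) = -9 + (N - 3) = -9 + (-3 + N) = -12 + N)
w = 38/5 (w = (4 + 1/(-5))*2 = (4 - 1/5)*2 = (19/5)*2 = 38/5 ≈ 7.6000)
(U + w)*P(4) = (-44 + 38/5)*(-12 + 4) = -182/5*(-8) = 1456/5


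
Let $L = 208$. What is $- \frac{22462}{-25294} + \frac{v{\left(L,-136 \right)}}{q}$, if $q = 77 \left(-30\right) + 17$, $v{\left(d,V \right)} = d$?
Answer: $\frac{23122107}{28999571} \approx 0.79733$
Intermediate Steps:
$q = -2293$ ($q = -2310 + 17 = -2293$)
$- \frac{22462}{-25294} + \frac{v{\left(L,-136 \right)}}{q} = - \frac{22462}{-25294} + \frac{208}{-2293} = \left(-22462\right) \left(- \frac{1}{25294}\right) + 208 \left(- \frac{1}{2293}\right) = \frac{11231}{12647} - \frac{208}{2293} = \frac{23122107}{28999571}$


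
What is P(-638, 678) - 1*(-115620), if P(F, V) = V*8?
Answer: 121044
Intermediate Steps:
P(F, V) = 8*V
P(-638, 678) - 1*(-115620) = 8*678 - 1*(-115620) = 5424 + 115620 = 121044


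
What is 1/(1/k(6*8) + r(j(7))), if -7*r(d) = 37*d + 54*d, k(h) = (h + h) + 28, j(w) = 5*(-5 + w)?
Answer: -124/16119 ≈ -0.0076928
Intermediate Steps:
j(w) = -25 + 5*w
k(h) = 28 + 2*h (k(h) = 2*h + 28 = 28 + 2*h)
r(d) = -13*d (r(d) = -(37*d + 54*d)/7 = -13*d)
1/(1/k(6*8) + r(j(7))) = 1/(1/(28 + 2*(6*8)) - 13*(-25 + 5*7)) = 1/(1/(28 + 2*48) - 13*(-25 + 35)) = 1/(1/(28 + 96) - 13*10) = 1/(1/124 - 130) = 1/(-16119/124) = -124/16119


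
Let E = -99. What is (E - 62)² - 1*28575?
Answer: -2654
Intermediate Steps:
(E - 62)² - 1*28575 = (-99 - 62)² - 1*28575 = (-161)² - 28575 = 25921 - 28575 = -2654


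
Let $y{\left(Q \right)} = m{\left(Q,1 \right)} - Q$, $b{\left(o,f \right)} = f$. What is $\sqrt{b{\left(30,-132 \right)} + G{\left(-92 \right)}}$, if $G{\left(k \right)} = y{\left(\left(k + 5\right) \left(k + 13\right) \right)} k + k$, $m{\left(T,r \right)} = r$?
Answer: $40 \sqrt{395} \approx 794.98$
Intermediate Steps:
$y{\left(Q \right)} = 1 - Q$
$G{\left(k \right)} = k + k \left(1 - \left(5 + k\right) \left(13 + k\right)\right)$ ($G{\left(k \right)} = \left(1 - \left(k + 5\right) \left(k + 13\right)\right) k + k = \left(1 - \left(5 + k\right) \left(13 + k\right)\right) k + k = k \left(1 - \left(5 + k\right) \left(13 + k\right)\right) + k = k + k \left(1 - \left(5 + k\right) \left(13 + k\right)\right)$)
$\sqrt{b{\left(30,-132 \right)} + G{\left(-92 \right)}} = \sqrt{-132 - - 92 \left(63 + \left(-92\right)^{2} + 18 \left(-92\right)\right)} = \sqrt{-132 - - 92 \left(63 + 8464 - 1656\right)} = \sqrt{-132 - \left(-92\right) 6871} = \sqrt{-132 + 632132} = \sqrt{632000} = 40 \sqrt{395}$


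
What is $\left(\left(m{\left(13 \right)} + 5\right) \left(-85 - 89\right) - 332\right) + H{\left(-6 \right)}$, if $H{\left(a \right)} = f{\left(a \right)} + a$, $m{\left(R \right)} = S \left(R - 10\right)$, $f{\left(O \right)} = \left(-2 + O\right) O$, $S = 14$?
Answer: $-8468$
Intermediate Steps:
$f{\left(O \right)} = O \left(-2 + O\right)$
$m{\left(R \right)} = -140 + 14 R$ ($m{\left(R \right)} = 14 \left(R - 10\right) = 14 \left(-10 + R\right) = -140 + 14 R$)
$H{\left(a \right)} = a + a \left(-2 + a\right)$ ($H{\left(a \right)} = a \left(-2 + a\right) + a = a + a \left(-2 + a\right)$)
$\left(\left(m{\left(13 \right)} + 5\right) \left(-85 - 89\right) - 332\right) + H{\left(-6 \right)} = \left(\left(\left(-140 + 14 \cdot 13\right) + 5\right) \left(-85 - 89\right) - 332\right) - 6 \left(-1 - 6\right) = \left(\left(\left(-140 + 182\right) + 5\right) \left(-174\right) - 332\right) - -42 = \left(\left(42 + 5\right) \left(-174\right) - 332\right) + 42 = \left(47 \left(-174\right) - 332\right) + 42 = \left(-8178 - 332\right) + 42 = -8510 + 42 = -8468$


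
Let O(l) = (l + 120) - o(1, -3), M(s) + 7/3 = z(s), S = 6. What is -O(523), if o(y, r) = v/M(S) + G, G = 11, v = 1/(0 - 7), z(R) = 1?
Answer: -17693/28 ≈ -631.89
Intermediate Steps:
M(s) = -4/3 (M(s) = -7/3 + 1 = -4/3)
v = -⅐ (v = 1/(-7) = -⅐ ≈ -0.14286)
o(y, r) = 311/28 (o(y, r) = -1/(7*(-4/3)) + 11 = -⅐*(-¾) + 11 = 3/28 + 11 = 311/28)
O(l) = 3049/28 + l (O(l) = (l + 120) - 1*311/28 = (120 + l) - 311/28 = 3049/28 + l)
-O(523) = -(3049/28 + 523) = -1*17693/28 = -17693/28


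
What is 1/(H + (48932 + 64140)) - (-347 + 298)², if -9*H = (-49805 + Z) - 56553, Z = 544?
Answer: -2697432253/1123462 ≈ -2401.0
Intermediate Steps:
H = 105814/9 (H = -((-49805 + 544) - 56553)/9 = -(-49261 - 56553)/9 = -⅑*(-105814) = 105814/9 ≈ 11757.)
1/(H + (48932 + 64140)) - (-347 + 298)² = 1/(105814/9 + (48932 + 64140)) - (-347 + 298)² = 1/(105814/9 + 113072) - 1*(-49)² = 1/(1123462/9) - 1*2401 = 9/1123462 - 2401 = -2697432253/1123462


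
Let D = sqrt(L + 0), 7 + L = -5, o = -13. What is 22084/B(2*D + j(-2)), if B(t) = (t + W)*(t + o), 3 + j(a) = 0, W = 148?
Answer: -5521*I/(129*sqrt(3) + 592*I) ≈ -8.1632 - 3.081*I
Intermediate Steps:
L = -12 (L = -7 - 5 = -12)
D = 2*I*sqrt(3) (D = sqrt(-12 + 0) = sqrt(-12) = 2*I*sqrt(3) ≈ 3.4641*I)
j(a) = -3 (j(a) = -3 + 0 = -3)
B(t) = (-13 + t)*(148 + t) (B(t) = (t + 148)*(t - 13) = (148 + t)*(-13 + t) = (-13 + t)*(148 + t))
22084/B(2*D + j(-2)) = 22084/(-1924 + (2*(2*I*sqrt(3)) - 3)**2 + 135*(2*(2*I*sqrt(3)) - 3)) = 22084/(-1924 + (4*I*sqrt(3) - 3)**2 + 135*(4*I*sqrt(3) - 3)) = 22084/(-1924 + (-3 + 4*I*sqrt(3))**2 + 135*(-3 + 4*I*sqrt(3))) = 22084/(-1924 + (-3 + 4*I*sqrt(3))**2 + (-405 + 540*I*sqrt(3))) = 22084/(-2329 + (-3 + 4*I*sqrt(3))**2 + 540*I*sqrt(3))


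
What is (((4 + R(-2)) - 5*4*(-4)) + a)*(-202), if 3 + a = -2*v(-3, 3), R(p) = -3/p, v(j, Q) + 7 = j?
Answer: -20705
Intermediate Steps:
v(j, Q) = -7 + j
a = 17 (a = -3 - 2*(-7 - 3) = -3 - 2*(-10) = -3 + 20 = 17)
(((4 + R(-2)) - 5*4*(-4)) + a)*(-202) = (((4 - 3/(-2)) - 5*4*(-4)) + 17)*(-202) = (((4 - 3*(-½)) - 20*(-4)) + 17)*(-202) = (((4 + 3/2) + 80) + 17)*(-202) = ((11/2 + 80) + 17)*(-202) = (171/2 + 17)*(-202) = (205/2)*(-202) = -20705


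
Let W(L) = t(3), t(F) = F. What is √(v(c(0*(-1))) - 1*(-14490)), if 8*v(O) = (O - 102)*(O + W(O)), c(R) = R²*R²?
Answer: 3*√6423/2 ≈ 120.22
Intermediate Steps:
W(L) = 3
c(R) = R⁴
v(O) = (-102 + O)*(3 + O)/8 (v(O) = ((O - 102)*(O + 3))/8 = ((-102 + O)*(3 + O))/8 = (-102 + O)*(3 + O)/8)
√(v(c(0*(-1))) - 1*(-14490)) = √((-153/4 - 99*(0*(-1))⁴/8 + ((0*(-1))⁴)²/8) - 1*(-14490)) = √((-153/4 - 99/8*0⁴ + (0⁴)²/8) + 14490) = √((-153/4 - 99/8*0 + (⅛)*0²) + 14490) = √((-153/4 + 0 + (⅛)*0) + 14490) = √((-153/4 + 0 + 0) + 14490) = √(-153/4 + 14490) = √(57807/4) = 3*√6423/2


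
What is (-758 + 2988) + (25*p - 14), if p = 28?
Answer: 2916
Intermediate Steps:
(-758 + 2988) + (25*p - 14) = (-758 + 2988) + (25*28 - 14) = 2230 + (700 - 14) = 2230 + 686 = 2916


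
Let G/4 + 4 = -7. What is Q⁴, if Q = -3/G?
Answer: 81/3748096 ≈ 2.1611e-5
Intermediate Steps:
G = -44 (G = -16 + 4*(-7) = -16 - 28 = -44)
Q = 3/44 (Q = -3/(-44) = -3*(-1/44) = 3/44 ≈ 0.068182)
Q⁴ = (3/44)⁴ = 81/3748096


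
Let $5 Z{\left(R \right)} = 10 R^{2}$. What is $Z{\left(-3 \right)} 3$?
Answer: $54$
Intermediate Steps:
$Z{\left(R \right)} = 2 R^{2}$ ($Z{\left(R \right)} = \frac{10 R^{2}}{5} = 2 R^{2}$)
$Z{\left(-3 \right)} 3 = 2 \left(-3\right)^{2} \cdot 3 = 2 \cdot 9 \cdot 3 = 18 \cdot 3 = 54$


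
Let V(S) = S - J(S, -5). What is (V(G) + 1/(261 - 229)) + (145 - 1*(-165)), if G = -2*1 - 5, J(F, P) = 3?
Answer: 9601/32 ≈ 300.03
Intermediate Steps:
G = -7 (G = -2 - 5 = -7)
V(S) = -3 + S (V(S) = S - 1*3 = S - 3 = -3 + S)
(V(G) + 1/(261 - 229)) + (145 - 1*(-165)) = ((-3 - 7) + 1/(261 - 229)) + (145 - 1*(-165)) = (-10 + 1/32) + (145 + 165) = (-10 + 1/32) + 310 = -319/32 + 310 = 9601/32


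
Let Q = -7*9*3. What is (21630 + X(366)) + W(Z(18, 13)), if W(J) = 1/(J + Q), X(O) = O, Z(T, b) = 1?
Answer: 4135247/188 ≈ 21996.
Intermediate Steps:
Q = -189 (Q = -63*3 = -189)
W(J) = 1/(-189 + J) (W(J) = 1/(J - 189) = 1/(-189 + J))
(21630 + X(366)) + W(Z(18, 13)) = (21630 + 366) + 1/(-189 + 1) = 21996 + 1/(-188) = 21996 - 1/188 = 4135247/188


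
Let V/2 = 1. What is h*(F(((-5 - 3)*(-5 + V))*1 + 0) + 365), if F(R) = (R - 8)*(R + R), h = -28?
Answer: -31724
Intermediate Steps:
V = 2 (V = 2*1 = 2)
F(R) = 2*R*(-8 + R) (F(R) = (-8 + R)*(2*R) = 2*R*(-8 + R))
h*(F(((-5 - 3)*(-5 + V))*1 + 0) + 365) = -28*(2*(((-5 - 3)*(-5 + 2))*1 + 0)*(-8 + (((-5 - 3)*(-5 + 2))*1 + 0)) + 365) = -28*(2*(-8*(-3)*1 + 0)*(-8 + (-8*(-3)*1 + 0)) + 365) = -28*(2*(24*1 + 0)*(-8 + (24*1 + 0)) + 365) = -28*(2*(24 + 0)*(-8 + (24 + 0)) + 365) = -28*(2*24*(-8 + 24) + 365) = -28*(2*24*16 + 365) = -28*(768 + 365) = -28*1133 = -31724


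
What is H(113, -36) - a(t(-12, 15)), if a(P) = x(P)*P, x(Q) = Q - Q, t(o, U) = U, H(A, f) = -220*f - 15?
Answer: 7905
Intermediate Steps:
H(A, f) = -15 - 220*f
x(Q) = 0
a(P) = 0 (a(P) = 0*P = 0)
H(113, -36) - a(t(-12, 15)) = (-15 - 220*(-36)) - 1*0 = (-15 + 7920) + 0 = 7905 + 0 = 7905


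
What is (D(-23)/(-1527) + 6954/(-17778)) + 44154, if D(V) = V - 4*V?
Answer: 66590947638/1508167 ≈ 44154.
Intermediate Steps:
D(V) = -3*V
(D(-23)/(-1527) + 6954/(-17778)) + 44154 = (-3*(-23)/(-1527) + 6954/(-17778)) + 44154 = (69*(-1/1527) + 6954*(-1/17778)) + 44154 = (-23/509 - 1159/2963) + 44154 = -658080/1508167 + 44154 = 66590947638/1508167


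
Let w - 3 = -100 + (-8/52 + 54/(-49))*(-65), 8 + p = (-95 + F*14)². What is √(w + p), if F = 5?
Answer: 2*√7370/7 ≈ 24.528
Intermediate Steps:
p = 617 (p = -8 + (-95 + 5*14)² = -8 + (-95 + 70)² = -8 + (-25)² = -8 + 625 = 617)
w = -753/49 (w = 3 + (-100 + (-8/52 + 54/(-49))*(-65)) = 3 + (-100 + (-8*1/52 + 54*(-1/49))*(-65)) = 3 + (-100 + (-2/13 - 54/49)*(-65)) = 3 + (-100 - 800/637*(-65)) = 3 + (-100 + 4000/49) = 3 - 900/49 = -753/49 ≈ -15.367)
√(w + p) = √(-753/49 + 617) = √(29480/49) = 2*√7370/7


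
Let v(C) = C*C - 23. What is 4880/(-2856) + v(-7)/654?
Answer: -64943/38913 ≈ -1.6689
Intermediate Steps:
v(C) = -23 + C² (v(C) = C² - 23 = -23 + C²)
4880/(-2856) + v(-7)/654 = 4880/(-2856) + (-23 + (-7)²)/654 = 4880*(-1/2856) + (-23 + 49)*(1/654) = -610/357 + 26*(1/654) = -610/357 + 13/327 = -64943/38913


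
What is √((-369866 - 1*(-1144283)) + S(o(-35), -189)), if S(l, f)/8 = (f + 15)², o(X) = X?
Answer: 5*√40665 ≈ 1008.3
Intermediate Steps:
S(l, f) = 8*(15 + f)² (S(l, f) = 8*(f + 15)² = 8*(15 + f)²)
√((-369866 - 1*(-1144283)) + S(o(-35), -189)) = √((-369866 - 1*(-1144283)) + 8*(15 - 189)²) = √((-369866 + 1144283) + 8*(-174)²) = √(774417 + 8*30276) = √(774417 + 242208) = √1016625 = 5*√40665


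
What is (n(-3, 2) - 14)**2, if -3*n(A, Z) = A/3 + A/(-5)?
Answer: 43264/225 ≈ 192.28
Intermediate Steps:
n(A, Z) = -2*A/45 (n(A, Z) = -(A/3 + A/(-5))/3 = -(A*(1/3) + A*(-1/5))/3 = -(A/3 - A/5)/3 = -2*A/45)
(n(-3, 2) - 14)**2 = (-2/45*(-3) - 14)**2 = (2/15 - 14)**2 = (-208/15)**2 = 43264/225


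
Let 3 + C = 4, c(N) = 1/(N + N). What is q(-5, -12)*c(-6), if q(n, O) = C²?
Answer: -1/12 ≈ -0.083333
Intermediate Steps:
c(N) = 1/(2*N)
C = 1 (C = -3 + 4 = 1)
q(n, O) = 1 (q(n, O) = 1² = 1)
q(-5, -12)*c(-6) = 1*((½)/(-6)) = 1*((½)*(-⅙)) = 1*(-1/12) = -1/12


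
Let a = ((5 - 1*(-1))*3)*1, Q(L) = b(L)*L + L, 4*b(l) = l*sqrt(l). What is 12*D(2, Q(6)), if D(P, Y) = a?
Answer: 216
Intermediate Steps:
b(l) = l**(3/2)/4 (b(l) = (l*sqrt(l))/4 = l**(3/2)/4)
Q(L) = L + L**(5/2)/4 (Q(L) = (L**(3/2)/4)*L + L = L**(5/2)/4 + L = L + L**(5/2)/4)
a = 18 (a = ((5 + 1)*3)*1 = (6*3)*1 = 18*1 = 18)
D(P, Y) = 18
12*D(2, Q(6)) = 12*18 = 216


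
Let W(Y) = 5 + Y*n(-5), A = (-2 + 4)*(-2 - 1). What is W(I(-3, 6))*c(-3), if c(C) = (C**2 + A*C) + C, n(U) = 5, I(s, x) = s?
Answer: -240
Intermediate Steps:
A = -6 (A = 2*(-3) = -6)
c(C) = C**2 - 5*C (c(C) = (C**2 - 6*C) + C = C**2 - 5*C)
W(Y) = 5 + 5*Y (W(Y) = 5 + Y*5 = 5 + 5*Y)
W(I(-3, 6))*c(-3) = (5 + 5*(-3))*(-3*(-5 - 3)) = (5 - 15)*(-3*(-8)) = -10*24 = -240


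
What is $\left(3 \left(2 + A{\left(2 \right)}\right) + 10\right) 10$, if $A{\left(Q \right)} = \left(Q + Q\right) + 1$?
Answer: $310$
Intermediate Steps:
$A{\left(Q \right)} = 1 + 2 Q$ ($A{\left(Q \right)} = 2 Q + 1 = 1 + 2 Q$)
$\left(3 \left(2 + A{\left(2 \right)}\right) + 10\right) 10 = \left(3 \left(2 + \left(1 + 2 \cdot 2\right)\right) + 10\right) 10 = \left(3 \left(2 + \left(1 + 4\right)\right) + 10\right) 10 = \left(3 \left(2 + 5\right) + 10\right) 10 = \left(3 \cdot 7 + 10\right) 10 = \left(21 + 10\right) 10 = 31 \cdot 10 = 310$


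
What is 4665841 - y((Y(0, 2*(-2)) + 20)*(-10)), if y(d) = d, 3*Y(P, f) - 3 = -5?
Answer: 13998103/3 ≈ 4.6660e+6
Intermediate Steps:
Y(P, f) = -⅔ (Y(P, f) = 1 + (⅓)*(-5) = 1 - 5/3 = -⅔)
4665841 - y((Y(0, 2*(-2)) + 20)*(-10)) = 4665841 - (-⅔ + 20)*(-10) = 4665841 - 58*(-10)/3 = 4665841 - 1*(-580/3) = 4665841 + 580/3 = 13998103/3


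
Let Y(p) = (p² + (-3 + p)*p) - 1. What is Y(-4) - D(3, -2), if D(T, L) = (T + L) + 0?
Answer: 42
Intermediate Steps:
D(T, L) = L + T (D(T, L) = (L + T) + 0 = L + T)
Y(p) = -1 + p² + p*(-3 + p) (Y(p) = (p² + p*(-3 + p)) - 1 = -1 + p² + p*(-3 + p))
Y(-4) - D(3, -2) = (-1 - 3*(-4) + 2*(-4)²) - (-2 + 3) = (-1 + 12 + 2*16) - 1*1 = (-1 + 12 + 32) - 1 = 43 - 1 = 42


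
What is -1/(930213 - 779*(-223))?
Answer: -1/1103930 ≈ -9.0585e-7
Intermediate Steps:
-1/(930213 - 779*(-223)) = -1/(930213 + 173717) = -1/1103930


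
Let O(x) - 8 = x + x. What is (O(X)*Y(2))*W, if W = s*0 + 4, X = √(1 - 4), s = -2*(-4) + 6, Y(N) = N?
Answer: 64 + 16*I*√3 ≈ 64.0 + 27.713*I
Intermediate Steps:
s = 14 (s = 8 + 6 = 14)
X = I*√3 (X = √(-3) = I*√3 ≈ 1.732*I)
W = 4 (W = 14*0 + 4 = 0 + 4 = 4)
O(x) = 8 + 2*x (O(x) = 8 + (x + x) = 8 + 2*x)
(O(X)*Y(2))*W = ((8 + 2*(I*√3))*2)*4 = ((8 + 2*I*√3)*2)*4 = (16 + 4*I*√3)*4 = 64 + 16*I*√3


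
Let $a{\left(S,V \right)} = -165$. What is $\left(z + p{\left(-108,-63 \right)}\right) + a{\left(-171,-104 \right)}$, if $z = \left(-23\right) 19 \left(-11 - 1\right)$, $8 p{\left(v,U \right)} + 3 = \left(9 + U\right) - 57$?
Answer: $\frac{20259}{4} \approx 5064.8$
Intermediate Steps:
$p{\left(v,U \right)} = - \frac{51}{8} + \frac{U}{8}$ ($p{\left(v,U \right)} = - \frac{3}{8} + \frac{\left(9 + U\right) - 57}{8} = - \frac{3}{8} + \frac{-48 + U}{8} = - \frac{3}{8} + \left(-6 + \frac{U}{8}\right) = - \frac{51}{8} + \frac{U}{8}$)
$z = 5244$ ($z = - 437 \left(-11 - 1\right) = \left(-437\right) \left(-12\right) = 5244$)
$\left(z + p{\left(-108,-63 \right)}\right) + a{\left(-171,-104 \right)} = \left(5244 + \left(- \frac{51}{8} + \frac{1}{8} \left(-63\right)\right)\right) - 165 = \left(5244 - \frac{57}{4}\right) - 165 = \frac{20919}{4} - 165 = \frac{20259}{4}$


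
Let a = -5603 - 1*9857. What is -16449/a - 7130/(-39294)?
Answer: 378288403/303742620 ≈ 1.2454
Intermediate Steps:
a = -15460 (a = -5603 - 9857 = -15460)
-16449/a - 7130/(-39294) = -16449/(-15460) - 7130/(-39294) = -16449*(-1/15460) - 7130*(-1/39294) = 16449/15460 + 3565/19647 = 378288403/303742620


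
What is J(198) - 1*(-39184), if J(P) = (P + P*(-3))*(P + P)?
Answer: -117632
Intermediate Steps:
J(P) = -4*P**2 (J(P) = (P - 3*P)*(2*P) = (-2*P)*(2*P) = -4*P**2)
J(198) - 1*(-39184) = -4*198**2 - 1*(-39184) = -4*39204 + 39184 = -156816 + 39184 = -117632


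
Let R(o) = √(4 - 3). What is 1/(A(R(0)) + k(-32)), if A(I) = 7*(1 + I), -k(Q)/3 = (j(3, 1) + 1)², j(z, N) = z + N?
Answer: -1/61 ≈ -0.016393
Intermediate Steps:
j(z, N) = N + z
R(o) = 1 (R(o) = √1 = 1)
k(Q) = -75 (k(Q) = -3*((1 + 3) + 1)² = -3*(4 + 1)² = -3*5² = -3*25 = -75)
A(I) = 7 + 7*I
1/(A(R(0)) + k(-32)) = 1/((7 + 7*1) - 75) = 1/((7 + 7) - 75) = 1/(14 - 75) = 1/(-61) = -1/61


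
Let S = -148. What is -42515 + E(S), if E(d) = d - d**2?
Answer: -64567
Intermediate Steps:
-42515 + E(S) = -42515 - 148*(1 - 1*(-148)) = -42515 - 148*(1 + 148) = -42515 - 148*149 = -42515 - 22052 = -64567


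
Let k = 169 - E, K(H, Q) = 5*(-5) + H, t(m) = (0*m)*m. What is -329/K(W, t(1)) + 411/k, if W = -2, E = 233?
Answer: 9959/1728 ≈ 5.7633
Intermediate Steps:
t(m) = 0 (t(m) = 0*m = 0)
K(H, Q) = -25 + H
k = -64 (k = 169 - 1*233 = 169 - 233 = -64)
-329/K(W, t(1)) + 411/k = -329/(-25 - 2) + 411/(-64) = -329/(-27) + 411*(-1/64) = -329*(-1/27) - 411/64 = 329/27 - 411/64 = 9959/1728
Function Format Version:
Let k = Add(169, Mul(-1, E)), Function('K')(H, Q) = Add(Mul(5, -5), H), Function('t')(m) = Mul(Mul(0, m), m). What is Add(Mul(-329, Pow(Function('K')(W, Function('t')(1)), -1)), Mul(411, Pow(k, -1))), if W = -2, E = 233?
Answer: Rational(9959, 1728) ≈ 5.7633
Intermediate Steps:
Function('t')(m) = 0 (Function('t')(m) = Mul(0, m) = 0)
Function('K')(H, Q) = Add(-25, H)
k = -64 (k = Add(169, Mul(-1, 233)) = Add(169, -233) = -64)
Add(Mul(-329, Pow(Function('K')(W, Function('t')(1)), -1)), Mul(411, Pow(k, -1))) = Add(Mul(-329, Pow(Add(-25, -2), -1)), Mul(411, Pow(-64, -1))) = Add(Mul(-329, Pow(-27, -1)), Mul(411, Rational(-1, 64))) = Add(Mul(-329, Rational(-1, 27)), Rational(-411, 64)) = Add(Rational(329, 27), Rational(-411, 64)) = Rational(9959, 1728)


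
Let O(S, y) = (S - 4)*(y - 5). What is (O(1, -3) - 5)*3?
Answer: 57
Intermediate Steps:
O(S, y) = (-5 + y)*(-4 + S) (O(S, y) = (-4 + S)*(-5 + y) = (-5 + y)*(-4 + S))
(O(1, -3) - 5)*3 = ((20 - 5*1 - 4*(-3) + 1*(-3)) - 5)*3 = ((20 - 5 + 12 - 3) - 5)*3 = (24 - 5)*3 = 19*3 = 57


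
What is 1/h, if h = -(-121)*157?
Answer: 1/18997 ≈ 5.2640e-5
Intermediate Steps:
h = 18997 (h = -1*(-18997) = 18997)
1/h = 1/18997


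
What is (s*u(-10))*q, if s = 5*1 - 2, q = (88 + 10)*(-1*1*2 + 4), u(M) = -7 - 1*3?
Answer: -5880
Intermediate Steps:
u(M) = -10 (u(M) = -7 - 3 = -10)
q = 196 (q = 98*(-1*2 + 4) = 98*(-2 + 4) = 98*2 = 196)
s = 3 (s = 5 - 2 = 3)
(s*u(-10))*q = (3*(-10))*196 = -30*196 = -5880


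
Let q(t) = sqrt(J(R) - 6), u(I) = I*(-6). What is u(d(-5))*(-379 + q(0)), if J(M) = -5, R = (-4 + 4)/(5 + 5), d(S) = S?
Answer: -11370 + 30*I*sqrt(11) ≈ -11370.0 + 99.499*I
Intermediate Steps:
R = 0 (R = 0/10 = 0*(1/10) = 0)
u(I) = -6*I
q(t) = I*sqrt(11) (q(t) = sqrt(-5 - 6) = sqrt(-11) = I*sqrt(11))
u(d(-5))*(-379 + q(0)) = (-6*(-5))*(-379 + I*sqrt(11)) = 30*(-379 + I*sqrt(11)) = -11370 + 30*I*sqrt(11)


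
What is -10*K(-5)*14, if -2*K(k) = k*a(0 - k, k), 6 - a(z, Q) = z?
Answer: -350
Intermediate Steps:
a(z, Q) = 6 - z
K(k) = -k*(6 + k)/2 (K(k) = -k*(6 - (0 - k))/2 = -k*(6 - (-1)*k)/2 = -k*(6 + k)/2)
-10*K(-5)*14 = -(-5)*(-5)*(6 - 5)*14 = -(-5)*(-5)*14 = -10*5/2*14 = -25*14 = -350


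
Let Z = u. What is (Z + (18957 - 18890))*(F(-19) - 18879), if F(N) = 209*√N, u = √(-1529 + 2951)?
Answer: -(67 + 3*√158)*(18879 - 209*I*√19) ≈ -1.9768e+6 + 95391.0*I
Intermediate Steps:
u = 3*√158 (u = √1422 = 3*√158 ≈ 37.709)
Z = 3*√158 ≈ 37.709
(Z + (18957 - 18890))*(F(-19) - 18879) = (3*√158 + (18957 - 18890))*(209*√(-19) - 18879) = (3*√158 + 67)*(209*(I*√19) - 18879) = (67 + 3*√158)*(209*I*√19 - 18879) = (67 + 3*√158)*(-18879 + 209*I*√19) = (-18879 + 209*I*√19)*(67 + 3*√158)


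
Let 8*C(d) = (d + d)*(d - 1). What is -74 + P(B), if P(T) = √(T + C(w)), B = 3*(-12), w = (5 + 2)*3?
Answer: -74 + √69 ≈ -65.693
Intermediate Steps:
w = 21 (w = 7*3 = 21)
C(d) = d*(-1 + d)/4 (C(d) = ((d + d)*(d - 1))/8 = ((2*d)*(-1 + d))/8 = (2*d*(-1 + d))/8 = d*(-1 + d)/4)
B = -36
P(T) = √(105 + T) (P(T) = √(T + (¼)*21*(-1 + 21)) = √(T + (¼)*21*20) = √(T + 105) = √(105 + T))
-74 + P(B) = -74 + √(105 - 36) = -74 + √69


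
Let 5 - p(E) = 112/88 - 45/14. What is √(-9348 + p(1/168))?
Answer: I*√221532542/154 ≈ 96.649*I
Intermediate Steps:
p(E) = 1069/154 (p(E) = 5 - (112/88 - 45/14) = 5 - (112*(1/88) - 45*1/14) = 5 - (14/11 - 45/14) = 5 - 1*(-299/154) = 5 + 299/154 = 1069/154)
√(-9348 + p(1/168)) = √(-9348 + 1069/154) = √(-1438523/154) = I*√221532542/154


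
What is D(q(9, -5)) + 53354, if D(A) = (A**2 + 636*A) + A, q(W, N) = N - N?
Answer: 53354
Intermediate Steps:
q(W, N) = 0
D(A) = A**2 + 637*A
D(q(9, -5)) + 53354 = 0*(637 + 0) + 53354 = 0*637 + 53354 = 0 + 53354 = 53354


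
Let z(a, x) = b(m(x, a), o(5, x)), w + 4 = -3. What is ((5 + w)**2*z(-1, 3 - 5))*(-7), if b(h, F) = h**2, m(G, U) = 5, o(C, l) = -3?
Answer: -700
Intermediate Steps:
w = -7 (w = -4 - 3 = -7)
z(a, x) = 25 (z(a, x) = 5**2 = 25)
((5 + w)**2*z(-1, 3 - 5))*(-7) = ((5 - 7)**2*25)*(-7) = ((-2)**2*25)*(-7) = (4*25)*(-7) = 100*(-7) = -700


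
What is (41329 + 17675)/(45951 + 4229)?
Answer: 14751/12545 ≈ 1.1758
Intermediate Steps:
(41329 + 17675)/(45951 + 4229) = 59004/50180 = 59004*(1/50180) = 14751/12545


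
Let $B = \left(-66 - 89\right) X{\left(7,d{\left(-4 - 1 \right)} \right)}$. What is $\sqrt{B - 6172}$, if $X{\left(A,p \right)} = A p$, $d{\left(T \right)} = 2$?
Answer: $i \sqrt{8342} \approx 91.335 i$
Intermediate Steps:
$B = -2170$ ($B = \left(-66 - 89\right) 7 \cdot 2 = \left(-155\right) 14 = -2170$)
$\sqrt{B - 6172} = \sqrt{-2170 - 6172} = \sqrt{-8342} = i \sqrt{8342}$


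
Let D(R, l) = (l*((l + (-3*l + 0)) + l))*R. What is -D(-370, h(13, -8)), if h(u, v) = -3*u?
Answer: -562770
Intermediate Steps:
D(R, l) = -R*l**2 (D(R, l) = (l*((l - 3*l) + l))*R = (l*(-2*l + l))*R = (l*(-l))*R = (-l**2)*R = -R*l**2)
-D(-370, h(13, -8)) = -(-1)*(-370)*(-3*13)**2 = -(-1)*(-370)*(-39)**2 = -(-1)*(-370)*1521 = -1*562770 = -562770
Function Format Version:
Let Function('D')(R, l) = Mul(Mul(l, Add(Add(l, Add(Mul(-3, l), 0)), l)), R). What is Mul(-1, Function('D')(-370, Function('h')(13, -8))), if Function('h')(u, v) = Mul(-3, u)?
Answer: -562770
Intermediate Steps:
Function('D')(R, l) = Mul(-1, R, Pow(l, 2)) (Function('D')(R, l) = Mul(Mul(l, Add(Add(l, Mul(-3, l)), l)), R) = Mul(Mul(l, Add(Mul(-2, l), l)), R) = Mul(Mul(l, Mul(-1, l)), R) = Mul(Mul(-1, Pow(l, 2)), R) = Mul(-1, R, Pow(l, 2)))
Mul(-1, Function('D')(-370, Function('h')(13, -8))) = Mul(-1, Mul(-1, -370, Pow(Mul(-3, 13), 2))) = Mul(-1, Mul(-1, -370, Pow(-39, 2))) = Mul(-1, Mul(-1, -370, 1521)) = Mul(-1, 562770) = -562770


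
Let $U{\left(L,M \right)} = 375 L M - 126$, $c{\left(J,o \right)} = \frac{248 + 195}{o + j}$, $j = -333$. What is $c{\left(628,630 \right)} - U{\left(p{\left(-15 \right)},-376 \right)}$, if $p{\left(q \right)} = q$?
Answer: $- \frac{628117135}{297} \approx -2.1149 \cdot 10^{6}$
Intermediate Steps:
$c{\left(J,o \right)} = \frac{443}{-333 + o}$ ($c{\left(J,o \right)} = \frac{248 + 195}{o - 333} = \frac{443}{-333 + o}$)
$U{\left(L,M \right)} = -126 + 375 L M$ ($U{\left(L,M \right)} = 375 L M - 126 = -126 + 375 L M$)
$c{\left(628,630 \right)} - U{\left(p{\left(-15 \right)},-376 \right)} = \frac{443}{-333 + 630} - \left(-126 + 375 \left(-15\right) \left(-376\right)\right) = \frac{443}{297} - \left(-126 + 2115000\right) = 443 \cdot \frac{1}{297} - 2114874 = \frac{443}{297} - 2114874 = - \frac{628117135}{297}$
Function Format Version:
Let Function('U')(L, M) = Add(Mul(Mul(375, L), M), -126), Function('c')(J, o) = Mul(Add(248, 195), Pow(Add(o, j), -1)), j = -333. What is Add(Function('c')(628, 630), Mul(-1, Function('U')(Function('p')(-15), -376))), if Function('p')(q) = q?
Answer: Rational(-628117135, 297) ≈ -2.1149e+6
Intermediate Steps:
Function('c')(J, o) = Mul(443, Pow(Add(-333, o), -1)) (Function('c')(J, o) = Mul(Add(248, 195), Pow(Add(o, -333), -1)) = Mul(443, Pow(Add(-333, o), -1)))
Function('U')(L, M) = Add(-126, Mul(375, L, M)) (Function('U')(L, M) = Add(Mul(375, L, M), -126) = Add(-126, Mul(375, L, M)))
Add(Function('c')(628, 630), Mul(-1, Function('U')(Function('p')(-15), -376))) = Add(Mul(443, Pow(Add(-333, 630), -1)), Mul(-1, Add(-126, Mul(375, -15, -376)))) = Add(Mul(443, Pow(297, -1)), Mul(-1, Add(-126, 2115000))) = Add(Mul(443, Rational(1, 297)), Mul(-1, 2114874)) = Add(Rational(443, 297), -2114874) = Rational(-628117135, 297)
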